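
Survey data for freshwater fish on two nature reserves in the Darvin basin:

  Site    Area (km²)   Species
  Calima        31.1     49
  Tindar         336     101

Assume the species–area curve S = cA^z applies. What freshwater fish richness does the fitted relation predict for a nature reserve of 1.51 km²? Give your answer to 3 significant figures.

19.5

z = ln(101/49) / ln(336/31.1) = 0.7233 / 2.3799 = 0.3039
c = 49 / 31.1^0.3039 = 49 / 2.842 = 17.24
S₃ = 17.24 × 1.51^0.3039 = 17.24 × 1.133 ≈ 19.54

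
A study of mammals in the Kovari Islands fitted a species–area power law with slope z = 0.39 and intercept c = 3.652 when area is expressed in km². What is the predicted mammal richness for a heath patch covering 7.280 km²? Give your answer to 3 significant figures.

S = 3.652 × 7.28^0.39
ln S = ln 3.652 + 0.39 × ln 7.28 = 1.2953 + 0.39 × 1.9851 = 2.0695
S = e^2.0695 ≈ 7.921

7.92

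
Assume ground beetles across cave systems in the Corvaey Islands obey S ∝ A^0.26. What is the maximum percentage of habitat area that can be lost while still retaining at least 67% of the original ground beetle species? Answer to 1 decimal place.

78.6%

Need (A_new/A_old)^0.26 = 0.67, so A_new/A_old = 0.67^(1/0.26) = 0.67^3.846
ln(A_new/A_old) = ln 0.67 / 0.26 = -0.4005 / 0.26 = -1.5403
A_new/A_old = e^-1.5403 ≈ 0.2143
Fraction that can be lost = 1 − 0.2143 = 0.7857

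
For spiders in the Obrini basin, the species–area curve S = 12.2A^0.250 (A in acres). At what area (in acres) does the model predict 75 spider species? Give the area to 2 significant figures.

75 = 12.2 × A^0.25  ⇒  A^0.25 = 75/12.2 = 6.148
ln A = ln(6.148) / 0.25 = 1.8161 / 0.25 = 7.2642
A = e^7.2642 ≈ 1428 acres

1400 acres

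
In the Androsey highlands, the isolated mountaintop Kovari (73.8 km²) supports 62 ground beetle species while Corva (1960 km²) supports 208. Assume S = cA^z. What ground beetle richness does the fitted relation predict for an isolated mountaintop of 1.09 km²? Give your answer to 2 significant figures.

13

z = ln(208/62) / ln(1960/73.8) = 1.2104 / 3.2793 = 0.3691
c = 62 / 73.8^0.3691 = 62 / 4.892 = 12.67
S₃ = 12.67 × 1.09^0.3691 = 12.67 × 1.032 ≈ 13.08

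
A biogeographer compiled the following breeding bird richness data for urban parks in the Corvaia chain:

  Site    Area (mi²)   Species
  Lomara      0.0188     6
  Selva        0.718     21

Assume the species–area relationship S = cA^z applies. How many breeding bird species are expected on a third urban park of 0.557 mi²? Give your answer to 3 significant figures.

z = ln(21/6) / ln(0.718/0.0188) = 1.2528 / 3.6426 = 0.3439
c = 6 / 0.0188^0.3439 = 6 / 0.2549 = 23.53
S₃ = 23.53 × 0.557^0.3439 = 23.53 × 0.8177 ≈ 19.24

19.2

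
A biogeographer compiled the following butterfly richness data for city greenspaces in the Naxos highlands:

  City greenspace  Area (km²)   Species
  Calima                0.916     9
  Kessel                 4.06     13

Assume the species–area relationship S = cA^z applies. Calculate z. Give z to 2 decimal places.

0.25

Taking logs: ln S = ln c + z ln A, so z = (ln S₂ − ln S₁)/(ln A₂ − ln A₁).
z = ln(13/9) / ln(4.06/0.916) = ln(1.444) / ln(4.432) = 0.3677 / 1.4889 = 0.2470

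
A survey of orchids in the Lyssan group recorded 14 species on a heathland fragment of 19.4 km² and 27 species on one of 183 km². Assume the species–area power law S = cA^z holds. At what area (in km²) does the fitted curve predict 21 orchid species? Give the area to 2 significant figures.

z = ln(27/14) / ln(183/19.4) = 0.6568 / 2.2442 = 0.2927
c = 14 / 19.4^0.2927 = 14 / 2.382 = 5.878
A = (21/5.878)^(1/0.2927) ⇒ ln A = ln(3.573)/0.2927 = 4.3507
A = e^4.3507 ≈ 77.54 km²

78 km²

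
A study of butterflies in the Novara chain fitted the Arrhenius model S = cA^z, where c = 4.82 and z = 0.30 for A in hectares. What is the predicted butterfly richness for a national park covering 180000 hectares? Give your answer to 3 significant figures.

182

S = 4.82 × 180000^0.3
ln S = ln 4.82 + 0.3 × ln 180000 = 1.5728 + 0.3 × 12.1007 = 5.2030
S = e^5.2030 ≈ 181.8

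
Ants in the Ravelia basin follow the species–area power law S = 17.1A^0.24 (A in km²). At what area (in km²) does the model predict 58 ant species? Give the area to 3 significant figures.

58 = 17.1 × A^0.24  ⇒  A^0.24 = 58/17.1 = 3.392
ln A = ln(3.392) / 0.24 = 1.2214 / 0.24 = 5.0890
A = e^5.0890 ≈ 162.2 km²

162 km²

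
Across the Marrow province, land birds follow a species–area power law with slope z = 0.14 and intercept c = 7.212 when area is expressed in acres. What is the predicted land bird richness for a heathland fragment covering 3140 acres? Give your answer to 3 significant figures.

22.3

S = 7.212 × 3140^0.14
ln S = ln 7.212 + 0.14 × ln 3140 = 1.9757 + 0.14 × 8.0520 = 3.1030
S = e^3.1030 ≈ 22.27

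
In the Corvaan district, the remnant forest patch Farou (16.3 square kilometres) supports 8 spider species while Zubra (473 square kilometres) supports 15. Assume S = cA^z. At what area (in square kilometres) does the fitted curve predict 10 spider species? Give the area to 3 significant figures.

53.9 square kilometres

z = ln(15/8) / ln(473/16.3) = 0.6286 / 3.3679 = 0.1866
c = 8 / 16.3^0.1866 = 8 / 1.684 = 4.752
A = (10/4.752)^(1/0.1866) ⇒ ln A = ln(2.105)/0.1866 = 3.9867
A = e^3.9867 ≈ 53.88 square kilometres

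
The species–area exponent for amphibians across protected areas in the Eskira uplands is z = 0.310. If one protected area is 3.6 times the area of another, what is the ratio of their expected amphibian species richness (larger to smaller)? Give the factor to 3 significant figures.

S₂/S₁ = (A₂/A₁)^z = 3.6^0.31
ln(S₂/S₁) = 0.31 × ln 3.6 = 0.31 × 1.2809 = 0.3971
S₂/S₁ = e^0.3971 ≈ 1.487

1.49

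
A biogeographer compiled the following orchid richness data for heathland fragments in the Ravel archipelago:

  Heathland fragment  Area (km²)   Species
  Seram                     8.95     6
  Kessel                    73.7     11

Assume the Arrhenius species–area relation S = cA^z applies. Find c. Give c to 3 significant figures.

z = ln(S₂/S₁) / ln(A₂/A₁) = ln(11/6) / ln(73.7/8.95) = 0.6061 / 2.1083 = 0.2875
c = S₁ / A₁^z = 6 / 8.95^0.2875 = 6 / 1.878 = 3.195

3.20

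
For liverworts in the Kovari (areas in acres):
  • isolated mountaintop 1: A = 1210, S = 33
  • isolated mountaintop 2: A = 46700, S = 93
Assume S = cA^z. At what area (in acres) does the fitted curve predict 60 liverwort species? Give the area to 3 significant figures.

9960 acres

z = ln(93/33) / ln(46700/1210) = 1.0361 / 3.6531 = 0.2836
c = 33 / 1210^0.2836 = 33 / 7.487 = 4.407
A = (60/4.407)^(1/0.2836) ⇒ ln A = ln(13.61)/0.2836 = 9.2063
A = e^9.2063 ≈ 9959 acres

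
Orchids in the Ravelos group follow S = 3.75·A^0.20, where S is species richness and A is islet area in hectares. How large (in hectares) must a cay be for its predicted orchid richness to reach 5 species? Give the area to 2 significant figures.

5 = 3.75 × A^0.2  ⇒  A^0.2 = 5/3.75 = 1.333
ln A = ln(1.333) / 0.2 = 0.2877 / 0.2 = 1.4384
A = e^1.4384 ≈ 4.214 hectares

4.2 hectares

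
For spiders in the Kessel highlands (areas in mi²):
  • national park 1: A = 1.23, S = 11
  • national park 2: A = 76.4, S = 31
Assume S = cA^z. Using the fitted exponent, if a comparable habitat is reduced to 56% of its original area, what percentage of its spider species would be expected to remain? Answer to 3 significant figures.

86.5%

z = ln(31/11) / ln(76.4/1.23) = 1.0361 / 4.1290 = 0.2509
S_new/S_old = (A_new/A_old)^z = 0.56^0.2509 = exp(0.2509 × -0.5798) = 0.8646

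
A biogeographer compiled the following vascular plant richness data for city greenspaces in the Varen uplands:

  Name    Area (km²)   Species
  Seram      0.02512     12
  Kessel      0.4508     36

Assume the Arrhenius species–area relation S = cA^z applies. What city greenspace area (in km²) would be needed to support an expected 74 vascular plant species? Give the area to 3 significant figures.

3.00 km²

z = ln(36/12) / ln(0.4508/0.02512) = 1.0986 / 2.8874 = 0.3805
c = 12 / 0.02512^0.3805 = 12 / 0.2462 = 48.75
A = (74/48.75)^(1/0.3805) ⇒ ln A = ln(1.518)/0.3805 = 1.0970
A = e^1.0970 ≈ 2.995 km²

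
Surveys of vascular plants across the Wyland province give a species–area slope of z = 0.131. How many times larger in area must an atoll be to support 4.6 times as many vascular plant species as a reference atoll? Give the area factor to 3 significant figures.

115000

(A₂/A₁)^0.131 = 4.6, so A₂/A₁ = 4.6^(1/0.131) = 4.6^7.634
ln(A₂/A₁) = ln 4.6 / 0.131 = 1.5261 / 0.131 = 11.6493
A₂/A₁ = e^11.6493 ≈ 114609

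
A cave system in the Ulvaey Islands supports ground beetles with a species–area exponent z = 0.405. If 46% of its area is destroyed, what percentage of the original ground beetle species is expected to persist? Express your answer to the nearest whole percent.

S_new/S_old = (A_new/A_old)^z = 0.54^0.405
= exp(0.405 × ln 0.54) = exp(0.405 × -0.6162) = exp(-0.2496) ≈ 0.7791

78%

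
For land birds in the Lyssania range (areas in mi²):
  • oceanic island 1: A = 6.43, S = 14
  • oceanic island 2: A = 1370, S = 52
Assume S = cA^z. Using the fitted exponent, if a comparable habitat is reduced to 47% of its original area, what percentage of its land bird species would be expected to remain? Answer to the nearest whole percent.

z = ln(52/14) / ln(1370/6.43) = 1.3122 / 5.3616 = 0.2447
S_new/S_old = (A_new/A_old)^z = 0.47^0.2447 = exp(0.2447 × -0.7550) = 0.8313

83%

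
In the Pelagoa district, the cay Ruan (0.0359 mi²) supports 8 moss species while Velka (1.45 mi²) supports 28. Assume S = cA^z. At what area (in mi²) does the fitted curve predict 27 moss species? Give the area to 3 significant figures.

1.30 mi²

z = ln(28/8) / ln(1.45/0.0359) = 1.2528 / 3.6986 = 0.3387
c = 8 / 0.0359^0.3387 = 8 / 0.324 = 24.69
A = (27/24.69)^(1/0.3387) ⇒ ln A = ln(1.094)/0.3387 = 0.2642
A = e^0.2642 ≈ 1.302 mi²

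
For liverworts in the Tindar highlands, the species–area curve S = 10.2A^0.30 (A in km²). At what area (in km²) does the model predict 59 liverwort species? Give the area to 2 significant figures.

59 = 10.2 × A^0.3  ⇒  A^0.3 = 59/10.2 = 5.784
ln A = ln(5.784) / 0.3 = 1.7551 / 0.3 = 5.8505
A = e^5.8505 ≈ 347.4 km²

350 km²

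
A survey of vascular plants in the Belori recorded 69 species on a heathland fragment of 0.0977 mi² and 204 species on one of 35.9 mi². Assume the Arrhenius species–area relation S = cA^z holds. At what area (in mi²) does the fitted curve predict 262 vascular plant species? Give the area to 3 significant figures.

140 mi²

z = ln(204/69) / ln(35.9/0.0977) = 1.0840 / 5.9066 = 0.1835
c = 69 / 0.0977^0.1835 = 69 / 0.6526 = 105.7
A = (262/105.7)^(1/0.1835) ⇒ ln A = ln(2.478)/0.1835 = 4.9442
A = e^4.9442 ≈ 140.4 mi²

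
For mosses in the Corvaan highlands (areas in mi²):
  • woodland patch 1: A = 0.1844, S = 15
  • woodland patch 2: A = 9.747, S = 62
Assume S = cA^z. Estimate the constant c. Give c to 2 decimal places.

27.46

z = ln(S₂/S₁) / ln(A₂/A₁) = ln(62/15) / ln(9.747/0.1844) = 1.4191 / 3.9676 = 0.3577
c = S₁ / A₁^z = 15 / 0.1844^0.3577 = 15 / 0.5462 = 27.46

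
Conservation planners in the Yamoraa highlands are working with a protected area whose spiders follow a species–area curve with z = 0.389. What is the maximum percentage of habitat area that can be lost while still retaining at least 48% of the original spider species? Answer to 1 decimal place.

84.8%

Need (A_new/A_old)^0.389 = 0.48, so A_new/A_old = 0.48^(1/0.389) = 0.48^2.571
ln(A_new/A_old) = ln 0.48 / 0.389 = -0.7340 / 0.389 = -1.8868
A_new/A_old = e^-1.8868 ≈ 0.1516
Fraction that can be lost = 1 − 0.1516 = 0.8484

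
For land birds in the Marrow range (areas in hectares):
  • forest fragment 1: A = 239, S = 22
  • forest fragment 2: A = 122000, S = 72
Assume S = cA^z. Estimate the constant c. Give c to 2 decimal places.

z = ln(S₂/S₁) / ln(A₂/A₁) = ln(72/22) / ln(122000/239) = 1.1856 / 6.2353 = 0.1901
c = S₁ / A₁^z = 22 / 239^0.1901 = 22 / 2.833 = 7.766

7.77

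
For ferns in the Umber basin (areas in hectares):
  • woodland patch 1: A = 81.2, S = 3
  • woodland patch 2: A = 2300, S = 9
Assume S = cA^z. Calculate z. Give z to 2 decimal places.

0.33

Taking logs: ln S = ln c + z ln A, so z = (ln S₂ − ln S₁)/(ln A₂ − ln A₁).
z = ln(9/3) / ln(2300/81.2) = ln(3) / ln(28.33) = 1.0986 / 3.3437 = 0.3286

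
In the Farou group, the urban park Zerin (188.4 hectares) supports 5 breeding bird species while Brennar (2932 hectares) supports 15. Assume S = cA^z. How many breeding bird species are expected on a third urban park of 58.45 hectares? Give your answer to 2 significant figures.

3.1

z = ln(15/5) / ln(2932/188.4) = 1.0986 / 2.7449 = 0.4002
c = 5 / 188.4^0.4002 = 5 / 8.139 = 0.6143
S₃ = 0.6143 × 58.45^0.4002 = 0.6143 × 5.095 ≈ 3.13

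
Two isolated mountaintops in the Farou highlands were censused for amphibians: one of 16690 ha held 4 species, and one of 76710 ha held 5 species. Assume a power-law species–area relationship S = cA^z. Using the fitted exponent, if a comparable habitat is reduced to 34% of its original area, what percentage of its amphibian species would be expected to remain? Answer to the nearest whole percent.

85%

z = ln(5/4) / ln(76710/16690) = 0.2231 / 1.5252 = 0.1463
S_new/S_old = (A_new/A_old)^z = 0.34^0.1463 = exp(0.1463 × -1.0788) = 0.854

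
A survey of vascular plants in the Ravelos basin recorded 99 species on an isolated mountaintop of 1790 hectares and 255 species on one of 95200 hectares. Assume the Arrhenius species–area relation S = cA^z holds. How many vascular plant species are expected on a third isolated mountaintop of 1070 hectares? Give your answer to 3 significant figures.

z = ln(255/99) / ln(95200/1790) = 0.9461 / 3.9738 = 0.2381
c = 99 / 1790^0.2381 = 99 / 5.95 = 16.64
S₃ = 16.64 × 1070^0.2381 = 16.64 × 5.264 ≈ 87.58

87.6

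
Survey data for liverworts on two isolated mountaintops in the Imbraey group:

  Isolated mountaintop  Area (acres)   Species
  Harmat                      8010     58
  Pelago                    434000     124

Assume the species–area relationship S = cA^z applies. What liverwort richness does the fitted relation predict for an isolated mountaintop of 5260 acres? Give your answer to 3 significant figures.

53.5

z = ln(124/58) / ln(434000/8010) = 0.7598 / 3.9924 = 0.1903
c = 58 / 8010^0.1903 = 58 / 5.533 = 10.48
S₃ = 10.48 × 5260^0.1903 = 10.48 × 5.107 ≈ 53.54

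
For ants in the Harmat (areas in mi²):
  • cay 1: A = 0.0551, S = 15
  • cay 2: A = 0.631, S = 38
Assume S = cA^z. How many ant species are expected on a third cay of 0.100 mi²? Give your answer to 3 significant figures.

z = ln(38/15) / ln(0.631/0.0551) = 0.9295 / 2.4382 = 0.3812
c = 15 / 0.0551^0.3812 = 15 / 0.3312 = 45.29
S₃ = 45.29 × 0.1^0.3812 = 45.29 × 0.4157 ≈ 18.83

18.8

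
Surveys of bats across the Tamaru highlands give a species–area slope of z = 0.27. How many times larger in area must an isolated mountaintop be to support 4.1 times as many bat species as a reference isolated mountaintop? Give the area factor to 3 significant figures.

(A₂/A₁)^0.27 = 4.1, so A₂/A₁ = 4.1^(1/0.27) = 4.1^3.704
ln(A₂/A₁) = ln 4.1 / 0.27 = 1.4110 / 0.27 = 5.2259
A₂/A₁ = e^5.2259 ≈ 186

186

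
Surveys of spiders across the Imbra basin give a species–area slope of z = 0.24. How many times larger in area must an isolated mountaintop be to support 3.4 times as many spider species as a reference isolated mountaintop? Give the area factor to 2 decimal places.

(A₂/A₁)^0.24 = 3.4, so A₂/A₁ = 3.4^(1/0.24) = 3.4^4.167
ln(A₂/A₁) = ln 3.4 / 0.24 = 1.2238 / 0.24 = 5.0991
A₂/A₁ = e^5.0991 ≈ 163.9

163.87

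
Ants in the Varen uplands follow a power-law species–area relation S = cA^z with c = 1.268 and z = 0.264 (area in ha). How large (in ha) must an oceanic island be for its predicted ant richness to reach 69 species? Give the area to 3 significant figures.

69 = 1.268 × A^0.264  ⇒  A^0.264 = 69/1.268 = 54.42
ln A = ln(54.42) / 0.264 = 3.9967 / 0.264 = 15.1389
A = e^15.1389 ≈ 3756075 ha

3760000 ha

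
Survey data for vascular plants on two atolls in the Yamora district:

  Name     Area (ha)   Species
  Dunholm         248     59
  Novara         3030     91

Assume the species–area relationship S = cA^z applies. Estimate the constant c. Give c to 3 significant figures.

z = ln(S₂/S₁) / ln(A₂/A₁) = ln(91/59) / ln(3030/248) = 0.4333 / 2.5029 = 0.1731
c = S₁ / A₁^z = 59 / 248^0.1731 = 59 / 2.597 = 22.71

22.7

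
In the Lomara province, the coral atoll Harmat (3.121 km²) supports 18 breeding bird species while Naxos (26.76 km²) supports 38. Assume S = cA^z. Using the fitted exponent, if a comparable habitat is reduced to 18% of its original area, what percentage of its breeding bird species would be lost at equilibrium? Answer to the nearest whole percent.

z = ln(38/18) / ln(26.76/3.121) = 0.7472 / 2.1488 = 0.3477
S_new/S_old = (A_new/A_old)^z = 0.18^0.3477 = exp(0.3477 × -1.7148) = 0.5508
Fraction lost = 1 − 0.5508 = 0.4492

45%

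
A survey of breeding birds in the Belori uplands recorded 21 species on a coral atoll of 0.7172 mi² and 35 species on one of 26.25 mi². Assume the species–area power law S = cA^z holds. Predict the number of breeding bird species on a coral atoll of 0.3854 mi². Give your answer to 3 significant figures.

z = ln(35/21) / ln(26.25/0.7172) = 0.5108 / 3.6001 = 0.1419
c = 21 / 0.7172^0.1419 = 21 / 0.9539 = 22.01
S₃ = 22.01 × 0.3854^0.1419 = 22.01 × 0.8735 ≈ 19.23

19.2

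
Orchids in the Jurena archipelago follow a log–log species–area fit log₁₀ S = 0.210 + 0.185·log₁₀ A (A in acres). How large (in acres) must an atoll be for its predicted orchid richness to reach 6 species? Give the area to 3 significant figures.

1180 acres

6 = 1.622 × A^0.185  ⇒  A^0.185 = 6/1.622 = 3.7
ln A = ln(3.7) / 0.185 = 1.3082 / 0.185 = 7.0714
A = e^7.0714 ≈ 1178 acres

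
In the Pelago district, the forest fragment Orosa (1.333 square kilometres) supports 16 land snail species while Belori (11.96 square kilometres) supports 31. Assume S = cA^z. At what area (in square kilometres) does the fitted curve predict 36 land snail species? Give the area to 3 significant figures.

z = ln(31/16) / ln(11.96/1.333) = 0.6614 / 2.1941 = 0.3014
c = 16 / 1.333^0.3014 = 16 / 1.091 = 14.67
A = (36/14.67)^(1/0.3014) ⇒ ln A = ln(2.454)/0.3014 = 2.9776
A = e^2.9776 ≈ 19.64 square kilometres

19.6 square kilometres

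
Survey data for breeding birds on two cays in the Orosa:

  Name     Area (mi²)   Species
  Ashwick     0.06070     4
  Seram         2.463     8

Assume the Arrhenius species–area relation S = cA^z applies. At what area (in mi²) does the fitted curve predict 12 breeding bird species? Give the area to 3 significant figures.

z = ln(8/4) / ln(2.463/0.0607) = 0.6931 / 3.7032 = 0.1872
c = 4 / 0.0607^0.1872 = 4 / 0.5919 = 6.758
A = (12/6.758)^(1/0.1872) ⇒ ln A = ln(1.776)/0.1872 = 3.0676
A = e^3.0676 ≈ 21.49 mi²

21.5 mi²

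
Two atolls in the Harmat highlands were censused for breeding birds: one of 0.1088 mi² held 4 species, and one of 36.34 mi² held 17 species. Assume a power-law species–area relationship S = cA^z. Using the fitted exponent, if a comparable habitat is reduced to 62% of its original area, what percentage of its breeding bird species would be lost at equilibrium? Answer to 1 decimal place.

11.2%

z = ln(17/4) / ln(36.34/0.1088) = 1.4469 / 5.8112 = 0.2490
S_new/S_old = (A_new/A_old)^z = 0.62^0.2490 = exp(0.2490 × -0.4780) = 0.8878
Fraction lost = 1 − 0.8878 = 0.1122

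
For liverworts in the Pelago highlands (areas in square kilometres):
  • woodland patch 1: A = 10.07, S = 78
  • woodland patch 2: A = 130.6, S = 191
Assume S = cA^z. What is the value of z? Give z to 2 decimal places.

Taking logs: ln S = ln c + z ln A, so z = (ln S₂ − ln S₁)/(ln A₂ − ln A₁).
z = ln(191/78) / ln(130.6/10.07) = ln(2.449) / ln(12.97) = 0.8956 / 2.5626 = 0.3495

0.35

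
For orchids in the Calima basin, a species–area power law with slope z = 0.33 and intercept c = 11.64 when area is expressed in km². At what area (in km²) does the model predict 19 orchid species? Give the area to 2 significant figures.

19 = 11.64 × A^0.33  ⇒  A^0.33 = 19/11.64 = 1.632
ln A = ln(1.632) / 0.33 = 0.4900 / 0.33 = 1.4848
A = e^1.4848 ≈ 4.414 km²

4.4 km²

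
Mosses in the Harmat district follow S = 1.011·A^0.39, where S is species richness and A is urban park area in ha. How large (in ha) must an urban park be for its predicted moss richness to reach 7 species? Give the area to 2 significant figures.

140 ha

7 = 1.011 × A^0.39  ⇒  A^0.39 = 7/1.011 = 6.924
ln A = ln(6.924) / 0.39 = 1.9350 / 0.39 = 4.9615
A = e^4.9615 ≈ 142.8 ha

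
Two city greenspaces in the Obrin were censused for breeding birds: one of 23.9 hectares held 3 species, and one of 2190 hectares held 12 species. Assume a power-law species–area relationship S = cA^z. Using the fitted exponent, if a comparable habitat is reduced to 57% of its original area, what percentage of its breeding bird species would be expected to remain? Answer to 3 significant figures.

84.2%

z = ln(12/3) / ln(2190/23.9) = 1.3863 / 4.5178 = 0.3069
S_new/S_old = (A_new/A_old)^z = 0.57^0.3069 = exp(0.3069 × -0.5621) = 0.8416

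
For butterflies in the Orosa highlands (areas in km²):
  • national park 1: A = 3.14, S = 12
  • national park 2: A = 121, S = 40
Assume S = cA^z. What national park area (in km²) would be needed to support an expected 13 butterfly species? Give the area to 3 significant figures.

z = ln(40/12) / ln(121/3.14) = 1.2040 / 3.6516 = 0.3297
c = 12 / 3.14^0.3297 = 12 / 1.458 = 8.229
A = (13/8.229)^(1/0.3297) ⇒ ln A = ln(1.58)/0.3297 = 1.3870
A = e^1.3870 ≈ 4.003 km²

4.00 km²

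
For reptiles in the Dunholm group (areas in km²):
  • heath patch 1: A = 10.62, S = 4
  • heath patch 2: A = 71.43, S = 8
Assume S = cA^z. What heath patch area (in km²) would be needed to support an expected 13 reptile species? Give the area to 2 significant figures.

270 km²

z = ln(8/4) / ln(71.43/10.62) = 0.6931 / 1.9060 = 0.3637
c = 4 / 10.62^0.3637 = 4 / 2.361 = 1.694
A = (13/1.694)^(1/0.3637) ⇒ ln A = ln(7.675)/0.3637 = 5.6037
A = e^5.6037 ≈ 271.4 km²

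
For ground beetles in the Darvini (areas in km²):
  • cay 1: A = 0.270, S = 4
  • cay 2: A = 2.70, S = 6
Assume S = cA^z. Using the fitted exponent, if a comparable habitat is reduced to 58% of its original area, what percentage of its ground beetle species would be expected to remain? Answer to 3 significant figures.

90.9%

z = ln(6/4) / ln(2.7/0.27) = 0.4055 / 2.3026 = 0.1761
S_new/S_old = (A_new/A_old)^z = 0.58^0.1761 = exp(0.1761 × -0.5447) = 0.9085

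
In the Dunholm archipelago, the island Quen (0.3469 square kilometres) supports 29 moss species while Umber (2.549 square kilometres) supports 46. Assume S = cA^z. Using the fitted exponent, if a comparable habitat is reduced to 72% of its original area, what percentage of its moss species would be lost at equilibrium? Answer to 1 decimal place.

7.3%

z = ln(46/29) / ln(2.549/0.3469) = 0.4613 / 1.9944 = 0.2313
S_new/S_old = (A_new/A_old)^z = 0.72^0.2313 = exp(0.2313 × -0.3285) = 0.9268
Fraction lost = 1 − 0.9268 = 0.07317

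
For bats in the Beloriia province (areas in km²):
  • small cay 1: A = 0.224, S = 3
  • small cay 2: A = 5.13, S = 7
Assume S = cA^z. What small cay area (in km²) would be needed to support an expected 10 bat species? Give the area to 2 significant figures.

19 km²

z = ln(7/3) / ln(5.13/0.224) = 0.8473 / 3.1312 = 0.2706
c = 3 / 0.224^0.2706 = 3 / 0.6671 = 4.497
A = (10/4.497)^(1/0.2706) ⇒ ln A = ln(2.224)/0.2706 = 2.9532
A = e^2.9532 ≈ 19.17 km²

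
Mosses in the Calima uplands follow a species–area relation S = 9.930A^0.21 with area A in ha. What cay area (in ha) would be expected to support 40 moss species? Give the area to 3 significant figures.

761 ha

40 = 9.93 × A^0.21  ⇒  A^0.21 = 40/9.93 = 4.028
ln A = ln(4.028) / 0.21 = 1.3933 / 0.21 = 6.6349
A = e^6.6349 ≈ 761.2 ha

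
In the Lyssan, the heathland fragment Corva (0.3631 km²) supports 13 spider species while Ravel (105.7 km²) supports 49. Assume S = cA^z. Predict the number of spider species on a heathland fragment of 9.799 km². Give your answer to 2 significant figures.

z = ln(49/13) / ln(105.7/0.3631) = 1.3269 / 5.6737 = 0.2339
c = 13 / 0.3631^0.2339 = 13 / 0.7891 = 16.48
S₃ = 16.48 × 9.799^0.2339 = 16.48 × 1.705 ≈ 28.1

28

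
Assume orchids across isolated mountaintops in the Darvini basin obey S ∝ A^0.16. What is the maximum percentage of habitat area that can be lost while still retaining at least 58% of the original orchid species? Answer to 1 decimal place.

Need (A_new/A_old)^0.16 = 0.58, so A_new/A_old = 0.58^(1/0.16) = 0.58^6.25
ln(A_new/A_old) = ln 0.58 / 0.16 = -0.5447 / 0.16 = -3.4045
A_new/A_old = e^-3.4045 ≈ 0.03322
Fraction that can be lost = 1 − 0.03322 = 0.9668

96.7%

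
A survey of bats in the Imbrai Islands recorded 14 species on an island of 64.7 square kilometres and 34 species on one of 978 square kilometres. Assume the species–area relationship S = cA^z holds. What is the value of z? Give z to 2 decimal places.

0.33

Taking logs: ln S = ln c + z ln A, so z = (ln S₂ − ln S₁)/(ln A₂ − ln A₁).
z = ln(34/14) / ln(978/64.7) = ln(2.429) / ln(15.12) = 0.8873 / 2.7157 = 0.3267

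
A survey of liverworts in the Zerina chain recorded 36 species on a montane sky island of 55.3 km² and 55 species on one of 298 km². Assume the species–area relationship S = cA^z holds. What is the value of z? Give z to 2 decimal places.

Taking logs: ln S = ln c + z ln A, so z = (ln S₂ − ln S₁)/(ln A₂ − ln A₁).
z = ln(55/36) / ln(298/55.3) = ln(1.528) / ln(5.389) = 0.4238 / 1.6843 = 0.2516

0.25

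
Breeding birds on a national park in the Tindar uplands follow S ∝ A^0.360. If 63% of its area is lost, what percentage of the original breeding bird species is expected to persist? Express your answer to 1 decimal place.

S_new/S_old = (A_new/A_old)^z = 0.37^0.36
= exp(0.36 × ln 0.37) = exp(0.36 × -0.9943) = exp(-0.3579) ≈ 0.6991

69.9%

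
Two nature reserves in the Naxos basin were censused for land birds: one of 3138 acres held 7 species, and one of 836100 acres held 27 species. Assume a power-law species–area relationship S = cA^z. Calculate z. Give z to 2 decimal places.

Taking logs: ln S = ln c + z ln A, so z = (ln S₂ − ln S₁)/(ln A₂ − ln A₁).
z = ln(27/7) / ln(836100/3138) = ln(3.857) / ln(266.4) = 1.3499 / 5.5852 = 0.2417

0.24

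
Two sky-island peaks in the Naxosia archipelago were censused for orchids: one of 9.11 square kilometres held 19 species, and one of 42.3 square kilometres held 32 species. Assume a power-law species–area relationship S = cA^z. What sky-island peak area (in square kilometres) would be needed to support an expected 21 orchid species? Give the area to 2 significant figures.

12 square kilometres

z = ln(32/19) / ln(42.3/9.11) = 0.5213 / 1.5354 = 0.3395
c = 19 / 9.11^0.3395 = 19 / 2.117 = 8.974
A = (21/8.974)^(1/0.3395) ⇒ ln A = ln(2.34)/0.3395 = 2.5042
A = e^2.5042 ≈ 12.23 square kilometres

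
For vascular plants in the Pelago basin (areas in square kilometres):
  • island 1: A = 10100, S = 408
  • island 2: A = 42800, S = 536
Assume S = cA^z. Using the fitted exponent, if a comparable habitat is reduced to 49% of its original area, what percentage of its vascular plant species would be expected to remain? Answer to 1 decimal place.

z = ln(536/408) / ln(42800/10100) = 0.2729 / 1.4440 = 0.1890
S_new/S_old = (A_new/A_old)^z = 0.49^0.1890 = exp(0.1890 × -0.7133) = 0.8739

87.4%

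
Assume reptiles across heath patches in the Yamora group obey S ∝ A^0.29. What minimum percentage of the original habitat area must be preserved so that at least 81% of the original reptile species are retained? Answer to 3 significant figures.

48.4%

Need (A_new/A_old)^0.29 = 0.81, so A_new/A_old = 0.81^(1/0.29) = 0.81^3.448
ln(A_new/A_old) = ln 0.81 / 0.29 = -0.2107 / 0.29 = -0.7266
A_new/A_old = e^-0.7266 ≈ 0.4835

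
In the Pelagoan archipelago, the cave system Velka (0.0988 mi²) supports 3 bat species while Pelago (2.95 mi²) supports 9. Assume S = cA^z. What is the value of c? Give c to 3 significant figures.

z = ln(S₂/S₁) / ln(A₂/A₁) = ln(9/3) / ln(2.95/0.0988) = 1.0986 / 3.3965 = 0.3235
c = S₁ / A₁^z = 3 / 0.0988^0.3235 = 3 / 0.473 = 6.343

6.34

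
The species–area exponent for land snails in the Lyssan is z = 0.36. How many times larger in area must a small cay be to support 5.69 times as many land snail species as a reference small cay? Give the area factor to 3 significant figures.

(A₂/A₁)^0.36 = 5.69, so A₂/A₁ = 5.69^(1/0.36) = 5.69^2.778
ln(A₂/A₁) = ln 5.69 / 0.36 = 1.7387 / 0.36 = 4.8298
A₂/A₁ = e^4.8298 ≈ 125.2

125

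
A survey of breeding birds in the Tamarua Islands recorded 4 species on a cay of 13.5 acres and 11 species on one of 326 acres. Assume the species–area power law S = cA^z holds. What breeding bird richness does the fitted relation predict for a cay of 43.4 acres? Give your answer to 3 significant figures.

5.80

z = ln(11/4) / ln(326/13.5) = 1.0116 / 3.1842 = 0.3177
c = 4 / 13.5^0.3177 = 4 / 2.286 = 1.75
S₃ = 1.75 × 43.4^0.3177 = 1.75 × 3.313 ≈ 5.797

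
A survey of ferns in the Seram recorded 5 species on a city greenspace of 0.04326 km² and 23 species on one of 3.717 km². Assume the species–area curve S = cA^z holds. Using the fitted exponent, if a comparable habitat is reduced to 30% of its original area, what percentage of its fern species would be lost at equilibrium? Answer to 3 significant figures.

33.8%

z = ln(23/5) / ln(3.717/0.04326) = 1.5261 / 4.4534 = 0.3427
S_new/S_old = (A_new/A_old)^z = 0.3^0.3427 = exp(0.3427 × -1.2040) = 0.662
Fraction lost = 1 − 0.662 = 0.338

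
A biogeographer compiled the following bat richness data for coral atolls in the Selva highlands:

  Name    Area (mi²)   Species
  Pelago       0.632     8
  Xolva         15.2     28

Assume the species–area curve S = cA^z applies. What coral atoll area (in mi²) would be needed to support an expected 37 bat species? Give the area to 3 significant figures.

z = ln(28/8) / ln(15.2/0.632) = 1.2528 / 3.1802 = 0.3939
c = 8 / 0.632^0.3939 = 8 / 0.8346 = 9.585
A = (37/9.585)^(1/0.3939) ⇒ ln A = ln(3.86)/0.3939 = 3.4288
A = e^3.4288 ≈ 30.84 mi²

30.8 mi²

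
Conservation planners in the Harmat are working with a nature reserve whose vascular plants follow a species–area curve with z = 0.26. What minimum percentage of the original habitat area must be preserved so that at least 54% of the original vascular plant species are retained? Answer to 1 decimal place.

9.3%

Need (A_new/A_old)^0.26 = 0.54, so A_new/A_old = 0.54^(1/0.26) = 0.54^3.846
ln(A_new/A_old) = ln 0.54 / 0.26 = -0.6162 / 0.26 = -2.3699
A_new/A_old = e^-2.3699 ≈ 0.09349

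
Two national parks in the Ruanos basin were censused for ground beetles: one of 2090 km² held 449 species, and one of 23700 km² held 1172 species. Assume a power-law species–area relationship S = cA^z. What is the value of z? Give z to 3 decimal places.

0.395

Taking logs: ln S = ln c + z ln A, so z = (ln S₂ − ln S₁)/(ln A₂ − ln A₁).
z = ln(1172/449) / ln(23700/2090) = ln(2.61) / ln(11.34) = 0.9594 / 2.4283 = 0.3951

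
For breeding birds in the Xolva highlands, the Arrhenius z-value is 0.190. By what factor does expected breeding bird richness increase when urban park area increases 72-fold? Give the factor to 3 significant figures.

S₂/S₁ = (A₂/A₁)^z = 72^0.19
ln(S₂/S₁) = 0.19 × ln 72 = 0.19 × 4.2767 = 0.8126
S₂/S₁ = e^0.8126 ≈ 2.254

2.25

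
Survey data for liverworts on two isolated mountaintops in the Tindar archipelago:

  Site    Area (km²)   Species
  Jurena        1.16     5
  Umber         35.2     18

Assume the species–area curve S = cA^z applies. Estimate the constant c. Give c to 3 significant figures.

z = ln(S₂/S₁) / ln(A₂/A₁) = ln(18/5) / ln(35.2/1.16) = 1.2809 / 3.4126 = 0.3754
c = S₁ / A₁^z = 5 / 1.16^0.3754 = 5 / 1.057 = 4.729

4.73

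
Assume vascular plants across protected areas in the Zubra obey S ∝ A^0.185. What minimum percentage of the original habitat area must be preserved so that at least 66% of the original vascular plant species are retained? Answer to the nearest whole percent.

11%

Need (A_new/A_old)^0.185 = 0.66, so A_new/A_old = 0.66^(1/0.185) = 0.66^5.405
ln(A_new/A_old) = ln 0.66 / 0.185 = -0.4155 / 0.185 = -2.2460
A_new/A_old = e^-2.2460 ≈ 0.1058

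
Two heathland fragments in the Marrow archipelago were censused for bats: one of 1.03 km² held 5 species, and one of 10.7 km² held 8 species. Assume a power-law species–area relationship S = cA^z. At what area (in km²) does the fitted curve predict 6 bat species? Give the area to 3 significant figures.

z = ln(8/5) / ln(10.7/1.03) = 0.4700 / 2.3407 = 0.2008
c = 5 / 1.03^0.2008 = 5 / 1.006 = 4.97
A = (6/4.97)^(1/0.2008) ⇒ ln A = ln(1.207)/0.2008 = 0.9375
A = e^0.9375 ≈ 2.554 km²

2.55 km²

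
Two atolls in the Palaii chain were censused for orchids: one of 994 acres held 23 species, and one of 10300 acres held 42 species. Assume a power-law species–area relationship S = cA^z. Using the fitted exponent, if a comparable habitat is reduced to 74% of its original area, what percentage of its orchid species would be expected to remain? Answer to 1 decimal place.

z = ln(42/23) / ln(10300/994) = 0.6022 / 2.3382 = 0.2575
S_new/S_old = (A_new/A_old)^z = 0.74^0.2575 = exp(0.2575 × -0.3011) = 0.9254

92.5%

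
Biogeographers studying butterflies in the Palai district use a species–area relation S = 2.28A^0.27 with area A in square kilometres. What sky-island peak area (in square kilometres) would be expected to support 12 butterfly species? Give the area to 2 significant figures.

12 = 2.28 × A^0.27  ⇒  A^0.27 = 12/2.28 = 5.263
ln A = ln(5.263) / 0.27 = 1.6607 / 0.27 = 6.1509
A = e^6.1509 ≈ 469.1 square kilometres

470 square kilometres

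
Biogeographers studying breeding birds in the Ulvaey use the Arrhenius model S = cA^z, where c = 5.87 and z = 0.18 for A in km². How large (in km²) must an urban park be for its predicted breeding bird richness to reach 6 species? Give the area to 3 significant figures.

6 = 5.87 × A^0.18  ⇒  A^0.18 = 6/5.87 = 1.022
ln A = ln(1.022) / 0.18 = 0.0219 / 0.18 = 0.1217
A = e^0.1217 ≈ 1.129 km²

1.13 km²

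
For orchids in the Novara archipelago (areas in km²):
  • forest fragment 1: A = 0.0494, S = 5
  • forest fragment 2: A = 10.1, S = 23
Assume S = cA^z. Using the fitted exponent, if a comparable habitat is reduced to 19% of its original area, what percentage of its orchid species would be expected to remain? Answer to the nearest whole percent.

z = ln(23/5) / ln(10.1/0.0494) = 1.5261 / 5.3203 = 0.2868
S_new/S_old = (A_new/A_old)^z = 0.19^0.2868 = exp(0.2868 × -1.6607) = 0.621

62%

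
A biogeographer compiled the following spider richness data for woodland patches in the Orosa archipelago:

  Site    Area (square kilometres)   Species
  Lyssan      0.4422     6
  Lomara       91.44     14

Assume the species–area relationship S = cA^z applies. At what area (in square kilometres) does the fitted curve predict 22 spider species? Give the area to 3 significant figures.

1570 square kilometres

z = ln(14/6) / ln(91.44/0.4422) = 0.8473 / 5.3317 = 0.1589
c = 6 / 0.4422^0.1589 = 6 / 0.8784 = 6.831
A = (22/6.831)^(1/0.1589) ⇒ ln A = ln(3.221)/0.1589 = 7.3598
A = e^7.3598 ≈ 1572 square kilometres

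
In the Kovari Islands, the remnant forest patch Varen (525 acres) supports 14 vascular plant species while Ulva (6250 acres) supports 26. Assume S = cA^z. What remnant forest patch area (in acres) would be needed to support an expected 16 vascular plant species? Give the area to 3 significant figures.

z = ln(26/14) / ln(6250/525) = 0.6190 / 2.4769 = 0.2499
c = 14 / 525^0.2499 = 14 / 4.784 = 2.926
A = (16/2.926)^(1/0.2499) ⇒ ln A = ln(5.468)/0.2499 = 6.7977
A = e^6.7977 ≈ 895.8 acres

896 acres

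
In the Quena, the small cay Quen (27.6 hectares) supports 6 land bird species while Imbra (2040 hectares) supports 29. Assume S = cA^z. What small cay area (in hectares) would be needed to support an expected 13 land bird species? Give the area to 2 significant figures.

230 hectares

z = ln(29/6) / ln(2040/27.6) = 1.5755 / 4.3029 = 0.3662
c = 6 / 27.6^0.3662 = 6 / 3.37 = 1.781
A = (13/1.781)^(1/0.3662) ⇒ ln A = ln(7.301)/0.3662 = 5.4294
A = e^5.4294 ≈ 228 hectares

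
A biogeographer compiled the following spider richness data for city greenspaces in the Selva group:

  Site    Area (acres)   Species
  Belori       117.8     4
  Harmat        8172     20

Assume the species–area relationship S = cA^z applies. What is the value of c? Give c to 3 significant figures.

0.654

z = ln(S₂/S₁) / ln(A₂/A₁) = ln(20/4) / ln(8172/117.8) = 1.6094 / 4.2395 = 0.3796
c = S₁ / A₁^z = 4 / 117.8^0.3796 = 4 / 6.113 = 0.6543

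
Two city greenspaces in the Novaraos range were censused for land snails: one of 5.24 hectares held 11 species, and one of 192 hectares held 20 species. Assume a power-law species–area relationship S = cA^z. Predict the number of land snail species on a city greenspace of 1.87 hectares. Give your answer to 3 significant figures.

z = ln(20/11) / ln(192/5.24) = 0.5978 / 3.6012 = 0.1660
c = 11 / 5.24^0.1660 = 11 / 1.316 = 8.356
S₃ = 8.356 × 1.87^0.1660 = 8.356 × 1.11 ≈ 9.271

9.27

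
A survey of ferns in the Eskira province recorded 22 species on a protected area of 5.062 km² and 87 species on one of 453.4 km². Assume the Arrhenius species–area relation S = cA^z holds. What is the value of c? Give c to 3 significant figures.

z = ln(S₂/S₁) / ln(A₂/A₁) = ln(87/22) / ln(453.4/5.062) = 1.3749 / 4.4950 = 0.3059
c = S₁ / A₁^z = 22 / 5.062^0.3059 = 22 / 1.642 = 13.4

13.4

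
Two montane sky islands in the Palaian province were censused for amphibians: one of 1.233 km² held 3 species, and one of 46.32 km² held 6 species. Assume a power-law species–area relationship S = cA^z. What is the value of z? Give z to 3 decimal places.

Taking logs: ln S = ln c + z ln A, so z = (ln S₂ − ln S₁)/(ln A₂ − ln A₁).
z = ln(6/3) / ln(46.32/1.233) = ln(2) / ln(37.57) = 0.6931 / 3.6261 = 0.1912

0.191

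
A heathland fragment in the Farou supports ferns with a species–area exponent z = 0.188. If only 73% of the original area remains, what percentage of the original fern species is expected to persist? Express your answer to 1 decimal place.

94.3%

S_new/S_old = (A_new/A_old)^z = 0.73^0.188
= exp(0.188 × ln 0.73) = exp(0.188 × -0.3147) = exp(-0.0592) ≈ 0.9426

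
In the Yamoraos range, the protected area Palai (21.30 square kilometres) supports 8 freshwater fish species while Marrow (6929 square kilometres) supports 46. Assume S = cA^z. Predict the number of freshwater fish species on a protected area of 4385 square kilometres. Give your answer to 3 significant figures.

z = ln(46/8) / ln(6929/21.3) = 1.7492 / 5.7848 = 0.3024
c = 8 / 21.3^0.3024 = 8 / 2.522 = 3.173
S₃ = 3.173 × 4385^0.3024 = 3.173 × 12.63 ≈ 40.06

40.1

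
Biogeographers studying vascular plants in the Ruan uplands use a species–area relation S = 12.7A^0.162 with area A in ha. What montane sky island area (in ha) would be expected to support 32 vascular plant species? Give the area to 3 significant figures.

32 = 12.7 × A^0.162  ⇒  A^0.162 = 32/12.7 = 2.52
ln A = ln(2.52) / 0.162 = 0.9241 / 0.162 = 5.7045
A = e^5.7045 ≈ 300.2 ha

300 ha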